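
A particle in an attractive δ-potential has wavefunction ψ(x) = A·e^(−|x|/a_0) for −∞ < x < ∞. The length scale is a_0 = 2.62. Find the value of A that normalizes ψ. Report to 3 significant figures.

A ≈ 0.618

We need A² ∫|f|² dx = 1, taking the integral from −∞ to ∞.
Recall ∫₀^∞ x^m e^(−x/β) dx = m!·β^(m+1), the integral (without the A² prefactor) comes out to a_0.
Substituting a_0 = 2.62 gives A² = 0.3817, so A = 0.6178.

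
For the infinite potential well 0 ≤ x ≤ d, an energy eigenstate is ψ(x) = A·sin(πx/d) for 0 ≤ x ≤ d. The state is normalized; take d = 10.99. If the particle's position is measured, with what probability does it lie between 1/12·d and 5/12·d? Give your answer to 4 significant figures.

P ≈ 0.3333

The probability is P = ∫ |ψ|² dx over [1/12·d, 5/12·d].
With A² fixed by ∫|ψ|² = 1, i.e. A² = (d/2)^(−1), substitute and integrate.
In terms of u = x/d (A² and the length scale cancel between numerator and denominator), P = [∫_{1/12}^{5/12} sin(π·u)^2 du] / [∫_{0}^{1} sin(π·u)^2 du].
With ∫ sin(π·u)^2 du = u/2 - sin(2·π·u)/(4·π) + C, the region integral is 1/6 and the full one is 1/2.
Evaluating gives P = 1/3.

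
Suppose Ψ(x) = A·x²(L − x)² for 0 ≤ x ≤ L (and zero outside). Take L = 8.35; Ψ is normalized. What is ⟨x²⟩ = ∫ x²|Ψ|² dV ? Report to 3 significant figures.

The expectation value is the |Ψ|²-weighted average of x^2: ∫ x^2|Ψ|² dx.
Expanding the polynomial and integrating term by term, the ratio of the moment integral to the normalization integral gives ⟨x²⟩ = 3·L^2/11.
Putting L = 8.35 gives 19.02.

⟨x^2⟩ ≈ 19.0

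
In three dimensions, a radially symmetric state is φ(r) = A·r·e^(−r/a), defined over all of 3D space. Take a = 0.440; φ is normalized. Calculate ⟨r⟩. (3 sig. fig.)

By definition ⟨r⟩ = ∫ r |φ(r)|² 4πr² dr.
With ∫₀^∞ r^5 e^(−αr) dr = 5!/α^6, evaluating both integrals, ⟨r⟩ = 5·a/2.
With a = 0.440, ⟨r⟩ = 1.100.

⟨r⟩ ≈ 1.10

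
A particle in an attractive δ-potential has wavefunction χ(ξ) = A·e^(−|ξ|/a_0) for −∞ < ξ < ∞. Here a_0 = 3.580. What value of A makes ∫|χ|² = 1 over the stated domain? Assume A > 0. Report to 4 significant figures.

A ≈ 0.5285

We need A² ∫|f|² dξ = 1, taking the integral from −∞ to ∞.
∫|χ|² dξ = A²·(a_0).
Setting this equal to 1 gives A² = 1/(a_0).
With a_0 = 3.580: A² = 0.27933 and A = 0.52852.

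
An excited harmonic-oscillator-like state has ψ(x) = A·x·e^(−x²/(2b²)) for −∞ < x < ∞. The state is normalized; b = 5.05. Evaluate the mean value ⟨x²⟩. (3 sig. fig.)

The expectation value is the |ψ|²-weighted average of x^2: ∫ x^2|ψ|² dx.
Evaluating both integrals, ⟨x²⟩ = 3·b^2/2.
Putting b = 5.05 gives 38.25.

⟨x^2⟩ ≈ 38.3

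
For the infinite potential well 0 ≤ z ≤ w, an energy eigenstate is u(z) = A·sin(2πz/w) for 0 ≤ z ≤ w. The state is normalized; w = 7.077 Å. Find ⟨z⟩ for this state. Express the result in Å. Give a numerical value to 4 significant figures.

⟨z⟩ = ∫ z |u|² dz over the full domain.
Since the A² factors cancel between numerator and denominator, ⟨z⟩ = w/2.
Putting w = 7.077 gives 3.5385.

⟨z⟩ ≈ 3.539 Å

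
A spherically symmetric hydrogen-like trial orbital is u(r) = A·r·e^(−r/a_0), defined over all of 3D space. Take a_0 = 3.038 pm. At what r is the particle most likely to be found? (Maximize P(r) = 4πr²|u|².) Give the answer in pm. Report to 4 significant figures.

r ≈ 6.076 pm

The maximum of P(r) = 4πr²|u|² occurs where its derivative vanishes.
Solving yields r = 2·a_0.
With a_0 = 3.038, the most probable radial distance is 6.0760 pm.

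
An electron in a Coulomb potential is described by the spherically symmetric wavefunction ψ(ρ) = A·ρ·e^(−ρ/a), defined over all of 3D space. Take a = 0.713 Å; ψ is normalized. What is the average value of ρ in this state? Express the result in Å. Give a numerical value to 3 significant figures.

⟨ρ⟩ = ∫ ρ |ψ|² 4πρ² dρ over the full domain.
Recall ∫₀^∞ ρ^m e^(−ρ/β) dρ = m!·β^(m+1), since the A² factors cancel between numerator and denominator, ⟨ρ⟩ = 5·a/2.
Putting a = 0.713 gives 1.783.

⟨ρ⟩ ≈ 1.78 Å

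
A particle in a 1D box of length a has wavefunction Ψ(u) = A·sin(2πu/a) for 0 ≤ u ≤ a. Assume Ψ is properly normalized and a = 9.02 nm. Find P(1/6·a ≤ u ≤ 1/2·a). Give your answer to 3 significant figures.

P ≈ 0.402

The probability is P = ∫ |Ψ|² du over [1/6·a, 1/2·a].
Since A² = 1/(a/2), this is the region integral divided by the full normalization integral.
Let t = u/a; then A² and the length scale cancel, so P = ∫_{1/6}^{1/2} sin(2·π·t)^2 dt ÷ ∫_{0}^{1} sin(2·π·t)^2 dt.
Using ∫ sin(2·π·t)^2 dt = t/2 - sin(4·π·t)/(8·π), the numerator is √(3)/(16·π) + 1/6 and the denominator is 1/2.
Evaluating gives P = (√(3)/8 + π/3)/π.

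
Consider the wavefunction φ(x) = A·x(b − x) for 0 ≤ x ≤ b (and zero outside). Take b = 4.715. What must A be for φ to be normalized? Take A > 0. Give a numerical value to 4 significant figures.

A ≈ 0.1135

Require ∫ |φ|² dx = 1 over the whole domain.
Expanding the polynomial and integrating term by term, carrying out the integral gives A² · b^5/30.
Plugging in b = 4.715 yields A = 0.11346.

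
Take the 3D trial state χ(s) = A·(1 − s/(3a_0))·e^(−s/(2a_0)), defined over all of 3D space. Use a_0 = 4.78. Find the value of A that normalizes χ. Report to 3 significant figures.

Normalization requires ∫|χ|² 4πs² ds = 1, integrated from 0 to ∞.
(Spherical symmetry: dV = 4πs² ds.)
With ∫₀^∞ s^4 e^(−αs) ds = 4!/α^5, ∫|χ|² 4πs² ds = A²·(8·π·a_0^3/3).
So A² = (8·π·a_0^3/3)^(−1).
With a_0 = 4.78: A² = 0.001093 and A = 0.03306.

A ≈ 0.0331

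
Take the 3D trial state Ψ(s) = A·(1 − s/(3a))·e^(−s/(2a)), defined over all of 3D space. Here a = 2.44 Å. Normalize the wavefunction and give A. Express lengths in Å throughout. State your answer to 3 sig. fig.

The normalization condition is ∫|Ψ|² 4πs² ds = 1 from 0 to ∞.
(Spherical symmetry: dV = 4πs² ds.)
Using ∫₀^∞ sⁿ e^(−αs) ds = n!/αⁿ⁺¹, with Ψ = A·(1 − s/(3a))·e^(−s/(2a)), the integral evaluates to A²·[8·π·a^3/3].
So A² = (8·π·a^3/3)^(−1).
Substituting a = 2.44 gives A² = 0.008217, so A = 0.09065.

A ≈ 0.0906 Å^(-3/2)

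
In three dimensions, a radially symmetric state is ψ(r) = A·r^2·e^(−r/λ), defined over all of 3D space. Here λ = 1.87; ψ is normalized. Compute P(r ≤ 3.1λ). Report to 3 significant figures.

P ≈ 0.426

P = ∫ |ψ|² 4πr² dr over r ≤ 3.1λ.
A² is fixed by ∫₀^∞ 4πr²|ψ|² dr = 1, i.e. A² = (45·π·λ^7/2)^(−1).
In terms of u = r/λ (A², 4π and the length scale all cancel between numerator and denominator), P = [∫_{0}^{3.1} u^6·e^(-2·u) du] / [∫_{0}^{∞} u^6·e^(-2·u) du].
Using ∫ u^6·e^(-2·u) du = -(4·u^6 + 12·u^5 + 30·u^4 + 60·u^3 + 90·u^2 + 90·u + 45)·e^(-2·u)/8, the numerator is ≈ 2.3951 and the denominator is 45/8.
The region integral divided by the full integral gives P = 0.4258.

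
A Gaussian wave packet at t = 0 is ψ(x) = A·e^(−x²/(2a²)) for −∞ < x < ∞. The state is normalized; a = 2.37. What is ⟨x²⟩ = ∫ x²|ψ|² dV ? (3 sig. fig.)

By definition ⟨x²⟩ = ∫ x^2 |ψ(x)|² dx.
The ratio of the moment integral to the normalization integral gives ⟨x²⟩ = a^2/2.
With a = 2.37, ⟨x^2⟩ = 2.808.

⟨x^2⟩ ≈ 2.81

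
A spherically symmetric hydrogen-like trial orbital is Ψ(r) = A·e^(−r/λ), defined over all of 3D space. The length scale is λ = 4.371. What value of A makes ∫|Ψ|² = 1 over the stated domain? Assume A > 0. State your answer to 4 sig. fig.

A ≈ 0.06174

We need A² ∫|f|² 4πr² dr = 1, taking the integral from 0 to ∞.
With ∫₀^∞ r^2 e^(−αr) dr = 2!/α^3, carrying out the integral gives A² · π·λ^3.
Setting this equal to 1 gives A² = 1/(π·λ^3).
Substituting λ = 4.371 gives A² = 0.0038116, so A = 0.061738.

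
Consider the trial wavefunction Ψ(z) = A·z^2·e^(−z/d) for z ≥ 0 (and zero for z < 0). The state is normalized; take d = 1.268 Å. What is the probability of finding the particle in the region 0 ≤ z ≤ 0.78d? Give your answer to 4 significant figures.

|Ψ|² is the probability density, so P = ∫_{0}^{0.78d} |Ψ|² dz.
Since A² = 1/(3·d^5/4), this is the region integral divided by the full normalization integral.
In terms of u = z/d (A² and the length scale cancel between numerator and denominator), P = [∫_{0}^{0.78} u^4·e^(-2·u) du] / [∫_{0}^{∞} u^4·e^(-2·u) du].
Using ∫ u^4·e^(-2·u) du = -(u^4/2 + u^3 + 3·u^2/2 + 3·u/2 + 3/4)·e^(-2·u), the numerator is ≈ 0.0161571 and the denominator is 3/4.
Evaluating gives P = 0.021543.

P ≈ 0.02154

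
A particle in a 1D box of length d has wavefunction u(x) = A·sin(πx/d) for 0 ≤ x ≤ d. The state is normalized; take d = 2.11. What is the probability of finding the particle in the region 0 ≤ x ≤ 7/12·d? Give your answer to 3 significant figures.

P = ∫_{0}^{7/12·d} |u(x)|² dx.
With A² fixed by ∫|u|² = 1, i.e. A² = (d/2)^(−1), substitute and integrate.
Substituting t = x/d, A² and the length scale cancel in the ratio: P = ∫_{0}^{7/12} sin(π·t)^2 dt / ∫_{0}^{1} sin(π·t)^2 dt.
Using ∫ sin(π·t)^2 dt = t/2 - sin(2·π·t)/(4·π), the numerator is 1/(8·π) + 7/24 and the denominator is 1/2.
The result is P = (3 + 7·π)/(12·π).

P ≈ 0.663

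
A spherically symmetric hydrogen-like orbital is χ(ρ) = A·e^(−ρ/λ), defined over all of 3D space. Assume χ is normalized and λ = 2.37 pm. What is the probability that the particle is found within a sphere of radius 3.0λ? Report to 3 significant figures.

P ≈ 0.938

With dV = 4πρ²dρ, the probability is ∫|χ|² dV over ρ ≤ 3.0λ.
A² is fixed by ∫₀^∞ 4πρ²|χ|² dρ = 1, i.e. A² = (π·λ^3)^(−1).
In terms of u = ρ/λ (A², 4π and the length scale all cancel between numerator and denominator), P = [∫_{0}^{3.0} u^2·e^(-2·u) du] / [∫_{0}^{∞} u^2·e^(-2·u) du].
With ∫ u^2·e^(-2·u) du = -(2·u^2 + 2·u + 1)·e^(-2·u)/4 + C, the region integral is 1/4 - 25·e^(-6)/4 and the full one is 1/4.
The region integral divided by the full integral gives P = 0.9380.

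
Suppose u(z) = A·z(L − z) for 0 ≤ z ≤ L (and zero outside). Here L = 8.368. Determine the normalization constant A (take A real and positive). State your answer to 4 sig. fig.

A ≈ 0.02704

We need A² ∫|f|² dz = 1, taking the integral from 0 to L.
Expanding the polynomial and integrating term by term, the integral (without the A² prefactor) comes out to L^5/30.
Substituting L = 8.368 gives A² = 0.00073116, so A = 0.027040.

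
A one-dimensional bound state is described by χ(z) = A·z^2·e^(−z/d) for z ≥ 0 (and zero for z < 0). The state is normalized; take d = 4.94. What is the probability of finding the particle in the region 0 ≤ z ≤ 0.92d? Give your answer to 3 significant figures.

P ≈ 0.0394

The probability is P = ∫ |χ|² dz over [0, 0.92d].
With A² fixed by ∫|χ|² = 1, i.e. A² = (3·d^5/4)^(−1), substitute and integrate.
In terms of u = z/d (A² and the length scale cancel between numerator and denominator), P = [∫_{0}^{0.92} u^4·e^(-2·u) du] / [∫_{0}^{∞} u^4·e^(-2·u) du].
Using ∫ u^4·e^(-2·u) du = -(u^4/2 + u^3 + 3·u^2/2 + 3·u/2 + 3/4)·e^(-2·u), the numerator is ≈ 0.029527 and the denominator is 3/4.
Taking the ratio, P = 0.03937.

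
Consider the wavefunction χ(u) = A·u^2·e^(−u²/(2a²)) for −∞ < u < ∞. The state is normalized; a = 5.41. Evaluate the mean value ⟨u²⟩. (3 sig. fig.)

⟨u²⟩ = ∫ u^2 |χ|² du over the full domain.
With ∫_{−∞}^{∞} u^(2m) e^(−αu²) du = (2m−1)!!·√π / (2^m α^(m+1/2)), since the A² factors cancel between numerator and denominator, ⟨u²⟩ = 5·a^2/2.
Putting a = 5.41 gives 73.17.

⟨u^2⟩ ≈ 73.2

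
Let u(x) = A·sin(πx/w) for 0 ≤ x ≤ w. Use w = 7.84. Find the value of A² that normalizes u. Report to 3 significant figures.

A^2 ≈ 0.255

Require ∫ |u|² dx = 1 over the whole domain.
Using sin²θ = (1 − cos 2θ)/2, ∫|u|² dx = A²·(w/2).
Hence A² = 1/[w/2].
Plugging in w = 7.84 yields A = 0.5051.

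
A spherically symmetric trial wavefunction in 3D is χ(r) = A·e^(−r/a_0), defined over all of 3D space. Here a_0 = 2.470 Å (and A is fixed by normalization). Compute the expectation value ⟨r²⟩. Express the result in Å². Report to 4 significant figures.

⟨r^2⟩ ≈ 18.30 Å^2

By definition ⟨r²⟩ = ∫ r^2 |χ(r)|² 4πr² dr.
Since the A² factors cancel between numerator and denominator, ⟨r²⟩ = 3·a_0^2.
Putting a_0 = 2.470 gives 18.303.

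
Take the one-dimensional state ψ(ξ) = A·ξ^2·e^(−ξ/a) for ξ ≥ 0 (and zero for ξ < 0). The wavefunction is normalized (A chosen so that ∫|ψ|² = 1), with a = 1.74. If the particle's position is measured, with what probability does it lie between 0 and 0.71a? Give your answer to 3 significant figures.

|ψ|² is the probability density, so P = ∫_{0}^{0.71a} |ψ|² dξ.
Since A² = 1/(3·a^5/4), this is the region integral divided by the full normalization integral.
Let u = ξ/a; then A² and the length scale cancel, so P = ∫_{0}^{0.71} u^4·e^(-2·u) du ÷ ∫_{0}^{∞} u^4·e^(-2·u) du.
With ∫ u^4·e^(-2·u) du = -(u^4/2 + u^3 + 3·u^2/2 + 3·u/2 + 3/4)·e^(-2·u) + C, the region integral is ≈ 0.011293 and the full one is 3/4.
Evaluating gives P = 0.01506.

P ≈ 0.0151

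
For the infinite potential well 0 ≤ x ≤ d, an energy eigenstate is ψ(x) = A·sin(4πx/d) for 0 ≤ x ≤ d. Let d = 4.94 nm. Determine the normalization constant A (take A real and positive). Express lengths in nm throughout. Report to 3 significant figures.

The normalization condition is ∫|ψ|² dx = 1 from 0 to d.
Using sin²θ = (1 − cos 2θ)/2, with ψ = A·sin(4πx/d), the integral evaluates to A²·[d/2].
Hence A² = 1/[d/2].
Plugging in d = 4.94 yields A = 0.6363.

A ≈ 0.636 nm^(-1/2)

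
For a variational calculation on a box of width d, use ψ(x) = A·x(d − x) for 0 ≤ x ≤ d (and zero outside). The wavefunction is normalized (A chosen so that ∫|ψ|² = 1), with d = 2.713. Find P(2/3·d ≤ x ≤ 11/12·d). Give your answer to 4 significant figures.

|ψ|² is the probability density, so P = ∫_{2/3·d}^{11/12·d} |ψ|² dx.
The normalization integral ∫|ψ|²dx over the whole domain equals d^5/30·A², and A² cancels in the ratio.
In terms of u = x/d (A² and the length scale cancel between numerator and denominator), P = [∫_{2/3}^{11/12} u^2·(1 - u)^2 du] / [∫_{0}^{1} u^2·(1 - u)^2 du].
Using ∫ u^2·(1 - u)^2 du = u^3·(6·u^2 - 15·u + 10)/30, the numerator is ≈ 0.00682629 and the denominator is 1/30.
Taking the ratio, P = 0.20479.

P ≈ 0.2048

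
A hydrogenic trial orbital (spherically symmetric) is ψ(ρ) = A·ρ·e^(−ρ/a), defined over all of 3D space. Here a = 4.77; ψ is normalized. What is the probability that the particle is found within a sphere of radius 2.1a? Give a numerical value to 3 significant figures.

With dV = 4πρ²dρ, the probability is ∫|ψ|² dV over ρ ≤ 2.1a.
Normalization gives A² = 1/(3·π·a^5).
Substituting u = ρ/a, A², 4π and the length scale all cancel in the ratio: P = ∫_{0}^{2.1} u^4·e^(-2·u) du / ∫_{0}^{∞} u^4·e^(-2·u) du.
Using ∫ u^4·e^(-2·u) du = -(u^4/2 + u^3 + 3·u^2/2 + 3·u/2 + 3/4)·e^(-2·u), the numerator is ≈ 0.30763 and the denominator is 3/4.
Taking the ratio yields P = 0.4102.

P ≈ 0.410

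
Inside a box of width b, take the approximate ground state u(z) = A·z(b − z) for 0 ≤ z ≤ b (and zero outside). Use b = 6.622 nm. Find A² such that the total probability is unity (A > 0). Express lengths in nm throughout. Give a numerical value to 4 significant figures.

A^2 ≈ 0.002356 nm^(-5)

Normalization requires ∫|u|² dz = 1, integrated from 0 to b.
With u = A·z(b − z), the integral evaluates to A²·[b^5/30].
So A² = (b^5/30)^(−1).
Plugging in b = 6.622 yields A = 0.048539.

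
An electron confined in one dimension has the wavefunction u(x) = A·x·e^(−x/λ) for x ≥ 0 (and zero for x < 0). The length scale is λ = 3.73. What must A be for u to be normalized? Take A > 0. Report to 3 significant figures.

The normalization condition is ∫|u|² dx = 1 from 0 to ∞.
With ∫₀^∞ x^2 e^(−αx) dx = 2!/α^3, with u = A·x·e^(−x/λ), the integral evaluates to A²·[λ^3/4].
With λ = 3.73: A² = 0.07708 and A = 0.2776.

A ≈ 0.278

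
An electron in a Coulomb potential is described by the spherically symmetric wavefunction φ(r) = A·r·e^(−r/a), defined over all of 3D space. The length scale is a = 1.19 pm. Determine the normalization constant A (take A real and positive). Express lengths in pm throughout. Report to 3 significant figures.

A ≈ 0.211 pm^(-5/2)

The normalization condition is ∫|φ|² 4πr² dr = 1 from 0 to ∞.
The angular integral contributes 4π, leaving ∫₀^∞ r²|φ|² dr.
Recall ∫₀^∞ r^m e^(−r/β) dr = m!·β^(m+1), with φ = A·r·e^(−r/a), the integral evaluates to A²·[3·π·a^5].
Setting this equal to 1 gives A² = 1/(3·π·a^5).
Substituting a = 1.19 gives A² = 0.04446, so A = 0.2109.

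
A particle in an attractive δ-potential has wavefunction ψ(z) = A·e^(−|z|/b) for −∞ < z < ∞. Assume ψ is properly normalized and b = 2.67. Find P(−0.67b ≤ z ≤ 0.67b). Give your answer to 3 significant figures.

P ≈ 0.738

P = ∫_{−0.67b}^{0.67b} |ψ(z)|² dz.
The normalization integral ∫|ψ|²dz over the whole domain equals b·A², and A² cancels in the ratio.
By symmetry take twice the z ≥ 0 contribution in numerator and denominator; the 2's cancel. Let u = z/b; then A² and the length scale cancel, so P = ∫_{0}^{0.67} e^(-2·u) du ÷ ∫_{0}^{∞} e^(-2·u) du.
An antiderivative of e^(-2·u) is -e^(-2·u)/2; evaluating from 0 to 0.67 gives 1/2 - e^(-67/50)/2, while the full integral is 1/2.
Taking the ratio, P = 0.7382.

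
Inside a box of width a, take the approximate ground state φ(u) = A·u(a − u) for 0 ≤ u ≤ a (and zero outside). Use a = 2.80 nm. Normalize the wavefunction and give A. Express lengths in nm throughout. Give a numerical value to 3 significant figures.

We need A² ∫|f|² du = 1, taking the integral from 0 to a.
Expanding the polynomial and integrating term by term, carrying out the integral gives A² · a^5/30.
Hence A² = 1/[a^5/30].
With a = 2.80: A² = 0.1743 and A = 0.4175.

A ≈ 0.418 nm^(-5/2)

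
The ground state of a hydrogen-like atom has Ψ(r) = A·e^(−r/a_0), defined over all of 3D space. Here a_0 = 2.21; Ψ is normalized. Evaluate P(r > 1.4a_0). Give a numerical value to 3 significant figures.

Integrate the radial probability density 4πr²|Ψ|² over r > 1.4a_0.
A² is fixed by ∫₀^∞ 4πr²|Ψ|² dr = 1, i.e. A² = (π·a_0^3)^(−1).
Substituting u = r/a_0, A², 4π and the length scale all cancel in the ratio: P = ∫_{1.4}^{∞} u^2·e^(-2·u) du / ∫_{0}^{∞} u^2·e^(-2·u) du.
Using ∫ u^2·e^(-2·u) du = -(2·u^2 + 2·u + 1)·e^(-2·u)/4, the numerator is 193·e^(-14/5)/100 and the denominator is 1/4.
The region integral divided by the full integral gives P = 0.4695.

P ≈ 0.469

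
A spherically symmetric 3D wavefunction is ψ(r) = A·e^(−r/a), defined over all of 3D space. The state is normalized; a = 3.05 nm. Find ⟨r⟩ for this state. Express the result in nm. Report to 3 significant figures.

⟨r⟩ ≈ 4.58 nm

The expectation value is the |ψ|²-weighted average of r: ∫ r|ψ|² 4πr² dr.
The ratio of the moment integral to the normalization integral gives ⟨r⟩ = 3·a/2.
Putting a = 3.05 gives 4.575.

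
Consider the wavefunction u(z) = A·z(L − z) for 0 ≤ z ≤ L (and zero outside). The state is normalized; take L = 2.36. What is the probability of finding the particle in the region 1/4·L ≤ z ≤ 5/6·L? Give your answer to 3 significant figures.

P ≈ 0.861

The probability is P = ∫ |u|² dz over [1/4·L, 5/6·L].
Since A² = 1/(L^5/30), this is the region integral divided by the full normalization integral.
In terms of t = z/L (A² and the length scale cancel between numerator and denominator), P = [∫_{1/4}^{5/6} t^2·(1 - t)^2 dt] / [∫_{0}^{1} t^2·(1 - t)^2 dt].
With ∫ t^2·(1 - t)^2 dt = t^3·(6·t^2 - 15·t + 10)/30 + C, the region integral is ≈ 0.028700 and the full one is 1/30.
The result is P = 0.8610.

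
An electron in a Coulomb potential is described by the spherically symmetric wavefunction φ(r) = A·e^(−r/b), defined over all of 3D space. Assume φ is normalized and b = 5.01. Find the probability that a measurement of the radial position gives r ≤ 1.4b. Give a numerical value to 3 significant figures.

P ≈ 0.531

With dV = 4πr²dr, the probability is ∫|φ|² dV over r ≤ 1.4b.
A² is fixed by ∫₀^∞ 4πr²|φ|² dr = 1, i.e. A² = (π·b^3)^(−1).
Let u = r/b; then A², 4π and the length scale all cancel, so P = ∫_{0}^{1.4} u^2·e^(-2·u) du ÷ ∫_{0}^{∞} u^2·e^(-2·u) du.
With ∫ u^2·e^(-2·u) du = -(2·u^2 + 2·u + 1)·e^(-2·u)/4 + C, the region integral is 1/4 - 193·e^(-14/5)/100 and the full one is 1/4.
This evaluates to P = 0.5305.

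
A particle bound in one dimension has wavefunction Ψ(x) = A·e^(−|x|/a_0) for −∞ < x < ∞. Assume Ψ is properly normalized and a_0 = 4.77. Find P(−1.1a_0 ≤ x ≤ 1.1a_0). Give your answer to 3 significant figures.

P = ∫_{−1.1a_0}^{1.1a_0} |Ψ(x)|² dx.
Since A² = 1/(a_0), this is the region integral divided by the full normalization integral.
Both integrals are even about x = 0, so only the x ≥ 0 halves are needed (the factors of 2 cancel). Substituting u = x/a_0, A² and the length scale cancel in the ratio: P = ∫_{0}^{1.1} e^(-2·u) du / ∫_{0}^{∞} e^(-2·u) du.
With ∫ e^(-2·u) du = -e^(-2·u)/2 + C, the region integral is 1/2 - e^(-11/5)/2 and the full one is 1/2.
Taking the ratio, P = 0.8892.

P ≈ 0.889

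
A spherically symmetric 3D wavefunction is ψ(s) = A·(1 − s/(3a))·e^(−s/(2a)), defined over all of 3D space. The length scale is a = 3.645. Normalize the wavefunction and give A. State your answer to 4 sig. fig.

We need A² ∫|f|² 4πs² ds = 1, taking the integral from 0 to ∞.
Recall ∫₀^∞ s^m e^(−s/β) ds = m!·β^(m+1), carrying out the integral gives A² · 8·π·a^3/3.
Setting this equal to 1 gives A² = 1/(8·π·a^3/3).
Plugging in a = 3.645 yields A = 0.049647.

A ≈ 0.04965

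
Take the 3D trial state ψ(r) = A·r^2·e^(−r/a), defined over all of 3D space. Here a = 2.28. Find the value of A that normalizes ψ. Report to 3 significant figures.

The normalization condition is ∫|ψ|² 4πr² dr = 1 from 0 to ∞.
In 3D with spherical symmetry the volume element is 4πr² dr.
Carrying out the integral gives A² · 45·π·a^7/2.
So A² = (45·π·a^7/2)^(−1).
Plugging in a = 2.28 yields A = 0.006646.

A ≈ 0.00665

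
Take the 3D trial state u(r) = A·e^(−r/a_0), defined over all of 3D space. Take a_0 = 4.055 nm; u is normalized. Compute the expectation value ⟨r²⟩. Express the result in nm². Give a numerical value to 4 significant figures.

The expectation value is the |u|²-weighted average of r^2: ∫ r^2|u|² 4πr² dr.
Since the A² factors cancel between numerator and denominator, ⟨r²⟩ = 3·a_0^2.
Putting a_0 = 4.055 gives 49.329.

⟨r^2⟩ ≈ 49.33 nm^2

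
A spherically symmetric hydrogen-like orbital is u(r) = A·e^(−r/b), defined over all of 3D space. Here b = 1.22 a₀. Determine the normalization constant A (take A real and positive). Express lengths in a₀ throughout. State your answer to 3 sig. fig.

The normalization condition is ∫|u|² 4πr² dr = 1 from 0 to ∞.
The angular integral contributes 4π, leaving ∫₀^∞ r²|u|² dr.
∫|u|² 4πr² dr = A²·(π·b^3).
So A² = (π·b^3)^(−1).
Plugging in b = 1.22 yields A = 0.4187.

A ≈ 0.419 a₀^(-3/2)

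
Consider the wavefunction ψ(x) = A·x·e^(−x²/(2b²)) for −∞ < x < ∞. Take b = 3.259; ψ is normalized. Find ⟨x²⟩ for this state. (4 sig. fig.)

By definition ⟨x²⟩ = ∫ x^2 |ψ(x)|² dx.
Using the Gaussian integral ∫_{−∞}^{∞} e^(−αx²) dx = √(π/α), since the A² factors cancel between numerator and denominator, ⟨x²⟩ = 3·b^2/2.
With b = 3.259, ⟨x^2⟩ = 15.932.

⟨x^2⟩ ≈ 15.93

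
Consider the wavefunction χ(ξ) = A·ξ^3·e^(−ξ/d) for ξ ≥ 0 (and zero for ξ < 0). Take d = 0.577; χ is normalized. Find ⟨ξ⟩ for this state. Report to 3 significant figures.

⟨ξ⟩ = ∫ ξ |χ|² dξ over the full domain.
With ∫₀^∞ ξ^7 e^(−αξ) dξ = 7!/α^8, evaluating both integrals, ⟨ξ⟩ = 7·d/2.
With d = 0.577, ⟨ξ⟩ = 2.020.

⟨ξ⟩ ≈ 2.02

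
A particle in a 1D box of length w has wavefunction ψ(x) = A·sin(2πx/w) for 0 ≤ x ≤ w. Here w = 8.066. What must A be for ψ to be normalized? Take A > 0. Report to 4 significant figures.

A ≈ 0.4980

We need A² ∫|f|² dx = 1, taking the integral from 0 to w.
Using sin²θ = (1 − cos 2θ)/2, ∫|ψ|² dx = A²·(w/2).
Substituting w = 8.066 gives A² = 0.24795, so A = 0.49795.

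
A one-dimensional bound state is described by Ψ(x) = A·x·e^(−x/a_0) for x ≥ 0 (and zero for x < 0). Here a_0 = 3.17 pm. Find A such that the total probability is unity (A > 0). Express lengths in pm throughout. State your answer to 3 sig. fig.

A ≈ 0.354 pm^(-3/2)

We need A² ∫|f|² dx = 1, taking the integral from 0 to ∞.
With Ψ = A·x·e^(−x/a_0), the integral evaluates to A²·[a_0^3/4].
Plugging in a_0 = 3.17 yields A = 0.3544.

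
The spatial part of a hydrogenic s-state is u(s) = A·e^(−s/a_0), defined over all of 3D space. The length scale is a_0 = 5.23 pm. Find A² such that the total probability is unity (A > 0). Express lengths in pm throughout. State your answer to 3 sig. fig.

Normalization requires ∫|u|² 4πs² ds = 1, integrated from 0 to ∞.
Recall ∫₀^∞ s^m e^(−s/β) ds = m!·β^(m+1), carrying out the integral gives A² · π·a_0^3.
So A² = (π·a_0^3)^(−1).
With a_0 = 5.23: A² = 0.002225 and A = 0.04717.

A^2 ≈ 0.00223 pm^(-3)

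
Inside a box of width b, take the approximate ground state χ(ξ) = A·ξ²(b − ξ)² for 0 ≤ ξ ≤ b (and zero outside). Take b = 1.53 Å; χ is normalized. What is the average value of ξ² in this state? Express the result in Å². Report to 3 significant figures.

⟨ξ^2⟩ ≈ 0.638 Å^2

The expectation value is the |χ|²-weighted average of ξ^2: ∫ ξ^2|χ|² dξ.
Expanding the polynomial and integrating term by term, the ratio of the moment integral to the normalization integral gives ⟨ξ²⟩ = 3·b^2/11.
Putting b = 1.53 gives 0.6384.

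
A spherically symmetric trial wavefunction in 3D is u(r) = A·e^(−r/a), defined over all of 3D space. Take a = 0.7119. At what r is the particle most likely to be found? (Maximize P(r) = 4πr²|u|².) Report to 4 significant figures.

r ≈ 0.7119

Differentiate P(r) = 4πr²|u|² with respect to r and set to zero.
This gives r = a.
With a = 0.7119, the most probable radial distance is 0.71190.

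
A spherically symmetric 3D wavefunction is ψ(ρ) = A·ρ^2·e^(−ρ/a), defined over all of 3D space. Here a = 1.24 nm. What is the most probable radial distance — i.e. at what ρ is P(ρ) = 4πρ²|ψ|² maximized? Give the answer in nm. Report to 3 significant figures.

Differentiate P(ρ) = 4πρ²|ψ|² with respect to ρ and set to zero.
This gives ρ = 3·a.
With a = 1.24, the most probable radial distance is 3.720 nm.

ρ ≈ 3.72 nm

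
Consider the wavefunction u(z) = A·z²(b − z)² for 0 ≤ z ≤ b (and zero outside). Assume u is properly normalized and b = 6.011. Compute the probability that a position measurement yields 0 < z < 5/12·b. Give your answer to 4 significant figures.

P ≈ 0.3023

P = ∫_{0}^{5/12·b} |u(z)|² dz.
The normalization integral ∫|u|²dz over the whole domain equals b^9/630·A², and A² cancels in the ratio.
Substituting t = z/b, A² and the length scale cancel in the ratio: P = ∫_{0}^{5/12} t^4·(1 - t)^4 dt / ∫_{0}^{1} t^4·(1 - t)^4 dt.
An antiderivative of t^4·(1 - t)^4 is t^5·(70·t^4 - 315·t^3 + 540·t^2 - 420·t + 126)/630; evaluating from 0 to 5/12 gives ≈ 0.000479889, while the full integral is 1/630.
Taking the ratio, P = 0.30233.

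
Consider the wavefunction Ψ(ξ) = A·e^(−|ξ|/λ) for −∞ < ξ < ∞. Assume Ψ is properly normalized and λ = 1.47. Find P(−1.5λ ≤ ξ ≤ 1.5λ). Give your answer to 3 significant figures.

|Ψ|² is the probability density, so P = ∫_{−1.5λ}^{1.5λ} |Ψ|² dξ.
With A² fixed by ∫|Ψ|² = 1, i.e. A² = (λ)^(−1), substitute and integrate.
Both integrals are even about ξ = 0, so only the ξ ≥ 0 halves are needed (the factors of 2 cancel). Substituting u = ξ/λ, A² and the length scale cancel in the ratio: P = ∫_{0}^{1.5} e^(-2·u) du / ∫_{0}^{∞} e^(-2·u) du.
An antiderivative of e^(-2·u) is -e^(-2·u)/2; evaluating from 0 to 1.5 gives 1/2 - e^(-3)/2, while the full integral is 1/2.
Taking the ratio, P = 0.9502.

P ≈ 0.950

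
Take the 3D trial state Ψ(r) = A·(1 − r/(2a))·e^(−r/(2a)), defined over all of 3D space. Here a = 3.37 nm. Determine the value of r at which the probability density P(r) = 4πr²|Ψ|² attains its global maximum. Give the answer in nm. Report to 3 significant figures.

r ≈ 17.6 nm

Differentiate P(r) = 4πr²|Ψ|² with respect to r and set to zero.
This gives r = a·(√(5) + 3).
With a = 3.37, the most probable radial distance is 17.65 nm.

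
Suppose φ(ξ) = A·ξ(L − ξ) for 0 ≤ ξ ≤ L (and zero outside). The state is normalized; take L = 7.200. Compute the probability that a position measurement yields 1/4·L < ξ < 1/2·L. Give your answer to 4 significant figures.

The probability is P = ∫ |φ|² dξ over [1/4·L, 1/2·L].
Since A² = 1/(L^5/30), this is the region integral divided by the full normalization integral.
Substituting u = ξ/L, A² and the length scale cancel in the ratio: P = ∫_{1/4}^{1/2} u^2·(1 - u)^2 du / ∫_{0}^{1} u^2·(1 - u)^2 du.
Using ∫ u^2·(1 - u)^2 du = u^3·(6·u^2 - 15·u + 10)/30, the numerator is ≈ 0.0132161 and the denominator is 1/30.
Taking the ratio, P = 203/512.

P ≈ 0.3965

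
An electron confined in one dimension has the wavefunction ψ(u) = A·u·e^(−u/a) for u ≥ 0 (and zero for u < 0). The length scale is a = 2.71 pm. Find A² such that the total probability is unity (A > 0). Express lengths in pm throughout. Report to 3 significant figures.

Require ∫ |ψ|² du = 1 over the whole domain.
With ψ = A·u·e^(−u/a), the integral evaluates to A²·[a^3/4].
Setting this equal to 1 gives A² = 1/(a^3/4).
With a = 2.71: A² = 0.2010 and A = 0.4483.

A^2 ≈ 0.201 pm^(-3)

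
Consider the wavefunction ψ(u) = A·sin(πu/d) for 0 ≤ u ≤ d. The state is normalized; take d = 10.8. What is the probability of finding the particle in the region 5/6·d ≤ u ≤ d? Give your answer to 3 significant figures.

|ψ|² is the probability density, so P = ∫_{5/6·d}^{d} |ψ|² du.
The normalization integral ∫|ψ|²du over the whole domain equals d/2·A², and A² cancels in the ratio.
Let t = u/d; then A² and the length scale cancel, so P = ∫_{5/6}^{1} sin(π·t)^2 dt ÷ ∫_{0}^{1} sin(π·t)^2 dt.
An antiderivative of sin(π·t)^2 is t/2 - sin(2·π·t)/(4·π); evaluating from 5/6 to 1 gives -√(3)/(8·π) + 1/12, while the full integral is 1/2.
Evaluating gives P = (-√(3)/4 + π/6)/π.

P ≈ 0.0288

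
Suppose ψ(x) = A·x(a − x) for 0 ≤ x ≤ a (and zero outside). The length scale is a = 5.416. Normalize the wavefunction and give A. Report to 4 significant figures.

Require ∫ |ψ|² dx = 1 over the whole domain.
Expanding the polynomial and integrating term by term, with ψ = A·x(a − x), the integral evaluates to A²·[a^5/30].
Hence A² = 1/[a^5/30].
Substituting a = 5.416 gives A² = 0.0064377, so A = 0.080235.

A ≈ 0.08024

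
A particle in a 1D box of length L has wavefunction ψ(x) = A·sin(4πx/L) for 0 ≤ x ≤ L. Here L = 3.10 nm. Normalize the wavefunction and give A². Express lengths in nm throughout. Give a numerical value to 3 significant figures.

A^2 ≈ 0.645 nm^(-1)

The normalization condition is ∫|ψ|² dx = 1 from 0 to L.
∫|ψ|² dx = A²·(L/2).
Hence A² = 1/[L/2].
Plugging in L = 3.10 yields A = 0.8032.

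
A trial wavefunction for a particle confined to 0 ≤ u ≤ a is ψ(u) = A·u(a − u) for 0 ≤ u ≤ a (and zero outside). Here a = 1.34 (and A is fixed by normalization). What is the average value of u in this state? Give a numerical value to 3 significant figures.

⟨u⟩ ≈ 0.670

The expectation value is the |ψ|²-weighted average of u: ∫ u|ψ|² du.
The ratio of the moment integral to the normalization integral gives ⟨u⟩ = a/2.
With a = 1.34, ⟨u⟩ = 0.6700.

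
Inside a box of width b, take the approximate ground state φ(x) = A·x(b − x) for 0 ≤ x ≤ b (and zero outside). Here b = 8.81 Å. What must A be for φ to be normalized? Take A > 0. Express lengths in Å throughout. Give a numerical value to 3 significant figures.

Normalization requires ∫|φ|² dx = 1, integrated from 0 to b.
Expanding the polynomial and integrating term by term, carrying out the integral gives A² · b^5/30.
With b = 8.81: A² = 0.0005653 and A = 0.02378.

A ≈ 0.0238 Å^(-5/2)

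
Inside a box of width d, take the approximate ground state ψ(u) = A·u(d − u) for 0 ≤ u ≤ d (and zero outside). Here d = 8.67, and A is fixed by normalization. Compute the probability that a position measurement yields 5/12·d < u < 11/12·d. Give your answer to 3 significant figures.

P = ∫_{5/12·d}^{11/12·d} |ψ(u)|² du.
The normalization integral ∫|ψ|²du over the whole domain equals d^5/30·A², and A² cancels in the ratio.
In terms of t = u/d (A² and the length scale cancel between numerator and denominator), P = [∫_{5/12}^{11/12} t^2·(1 - t)^2 dt] / [∫_{0}^{1} t^2·(1 - t)^2 dt].
Using ∫ t^2·(1 - t)^2 dt = t^3·(6·t^2 - 15·t + 10)/30, the numerator is ≈ 0.021610 and the denominator is 1/30.
The result is P = 4481/6912.

P ≈ 0.648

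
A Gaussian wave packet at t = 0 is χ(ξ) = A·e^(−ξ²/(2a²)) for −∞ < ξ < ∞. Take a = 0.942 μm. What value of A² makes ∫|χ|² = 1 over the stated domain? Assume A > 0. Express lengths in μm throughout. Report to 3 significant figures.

A^2 ≈ 0.599 μm^(-1)

Require ∫ |χ|² dξ = 1 over the whole domain.
Differentiating ∫e^(−αξ²) dξ = √(π/α) under α to get the higher moments, carrying out the integral gives A² · √(π)·a.
Hence A² = 1/[√(π)·a].
With a = 0.942: A² = 0.5989 and A = 0.7739.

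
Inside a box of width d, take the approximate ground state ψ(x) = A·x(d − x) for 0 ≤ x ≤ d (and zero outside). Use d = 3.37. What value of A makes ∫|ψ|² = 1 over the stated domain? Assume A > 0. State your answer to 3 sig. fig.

A ≈ 0.263

Require ∫ |ψ|² dx = 1 over the whole domain.
Expanding the polynomial and integrating term by term, the integral (without the A² prefactor) comes out to d^5/30.
Setting this equal to 1 gives A² = 1/(d^5/30).
Plugging in d = 3.37 yields A = 0.2627.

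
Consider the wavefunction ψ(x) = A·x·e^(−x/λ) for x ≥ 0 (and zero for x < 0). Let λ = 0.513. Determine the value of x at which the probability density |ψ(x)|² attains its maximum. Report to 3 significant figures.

x ≈ 0.513

The maximum of |ψ(x)|² occurs where its derivative vanishes.
This gives x = λ.
With λ = 0.513, the most probable position is 0.5130.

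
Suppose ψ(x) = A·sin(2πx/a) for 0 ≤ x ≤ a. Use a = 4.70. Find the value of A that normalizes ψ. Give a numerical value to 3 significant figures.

The normalization condition is ∫|ψ|² dx = 1 from 0 to a.
Using sin²θ = (1 − cos 2θ)/2, the integral (without the A² prefactor) comes out to a/2.
Hence A² = 1/[a/2].
With a = 4.70: A² = 0.4255 and A = 0.6523.

A ≈ 0.652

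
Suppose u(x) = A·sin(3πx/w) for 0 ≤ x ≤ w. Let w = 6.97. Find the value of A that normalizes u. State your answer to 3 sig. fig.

A ≈ 0.536

Require ∫ |u|² dx = 1 over the whole domain.
Carrying out the integral gives A² · w/2.
Hence A² = 1/[w/2].
With w = 6.97: A² = 0.2869 and A = 0.5357.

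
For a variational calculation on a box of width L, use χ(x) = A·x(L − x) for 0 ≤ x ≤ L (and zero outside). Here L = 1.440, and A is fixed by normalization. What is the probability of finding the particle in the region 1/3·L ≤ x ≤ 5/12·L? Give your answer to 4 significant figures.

P = ∫_{1/3·L}^{5/12·L} |χ(x)|² dx.
The normalization integral ∫|χ|²dx over the whole domain equals L^5/30·A², and A² cancels in the ratio.
In terms of u = x/L (A² and the length scale cancel between numerator and denominator), P = [∫_{1/3}^{5/12} u^2·(1 - u)^2 du] / [∫_{0}^{1} u^2·(1 - u)^2 du].
With ∫ u^2·(1 - u)^2 du = u^3·(6·u^2 - 15·u + 10)/30 + C, the region integral is ≈ 0.00455810 and the full one is 1/30.
Evaluating gives P = 0.13674.

P ≈ 0.1367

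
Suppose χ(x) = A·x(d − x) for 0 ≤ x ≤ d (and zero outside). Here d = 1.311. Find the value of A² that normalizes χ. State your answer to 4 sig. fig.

A^2 ≈ 7.747

Require ∫ |χ|² dx = 1 over the whole domain.
∫|χ|² dx = A²·(d^5/30).
Setting this equal to 1 gives A² = 1/(d^5/30).
Substituting d = 1.311 gives A² = 7.7465, so A = 2.7833.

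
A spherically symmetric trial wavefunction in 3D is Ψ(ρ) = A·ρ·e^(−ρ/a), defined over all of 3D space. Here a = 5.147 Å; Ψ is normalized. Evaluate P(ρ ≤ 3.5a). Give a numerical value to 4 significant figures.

P ≈ 0.8270

With dV = 4πρ²dρ, the probability is ∫|Ψ|² dV over ρ ≤ 3.5a.
The full normalization integral is A²·[3·π·a^5] = 1, fixing A².
Substituting u = ρ/a, A², 4π and the length scale all cancel in the ratio: P = ∫_{0}^{3.5} u^4·e^(-2·u) du / ∫_{0}^{∞} u^4·e^(-2·u) du.
An antiderivative of u^4·e^(-2·u) is -(u^4/2 + u^3 + 3·u^2/2 + 3·u/2 + 3/4)·e^(-2·u); evaluating from 0 to 3.5 gives 3/4 - 4553·e^(-7)/32, while the full integral is 3/4.
Taking the ratio yields P = 0.82701.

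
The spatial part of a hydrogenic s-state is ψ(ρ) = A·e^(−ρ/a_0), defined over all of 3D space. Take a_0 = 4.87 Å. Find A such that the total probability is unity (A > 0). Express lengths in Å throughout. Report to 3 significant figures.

Normalization requires ∫|ψ|² 4πρ² dρ = 1, integrated from 0 to ∞.
The angular integral contributes 4π, leaving ∫₀^∞ ρ²|ψ|² dρ.
Recall ∫₀^∞ ρ^m e^(−ρ/β) dρ = m!·β^(m+1), ∫|ψ|² 4πρ² dρ = A²·(π·a_0^3).
Setting this equal to 1 gives A² = 1/(π·a_0^3).
Plugging in a_0 = 4.87 yields A = 0.05250.

A ≈ 0.0525 Å^(-3/2)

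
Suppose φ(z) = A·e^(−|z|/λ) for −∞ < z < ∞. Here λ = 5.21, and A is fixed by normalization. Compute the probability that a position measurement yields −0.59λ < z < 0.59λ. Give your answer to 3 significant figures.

P ≈ 0.693

P = ∫_{−0.59λ}^{0.59λ} |φ(z)|² dz.
Since A² = 1/(λ), this is the region integral divided by the full normalization integral.
Both integrals are even about z = 0, so only the z ≥ 0 halves are needed (the factors of 2 cancel). Let u = z/λ; then A² and the length scale cancel, so P = ∫_{0}^{0.59} e^(-2·u) du ÷ ∫_{0}^{∞} e^(-2·u) du.
An antiderivative of e^(-2·u) is -e^(-2·u)/2; evaluating from 0 to 0.59 gives 1/2 - e^(-59/50)/2, while the full integral is 1/2.
Taking the ratio, P = 0.6927.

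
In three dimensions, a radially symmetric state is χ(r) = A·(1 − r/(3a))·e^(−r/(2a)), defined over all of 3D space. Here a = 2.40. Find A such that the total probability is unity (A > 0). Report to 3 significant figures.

A ≈ 0.0929

Normalization requires ∫|χ|² 4πr² dr = 1, integrated from 0 to ∞.
The angular integral contributes 4π, leaving ∫₀^∞ r²|χ|² dr.
Recall ∫₀^∞ r^m e^(−r/β) dr = m!·β^(m+1), ∫|χ|² 4πr² dr = A²·(8·π·a^3/3).
Plugging in a = 2.40 yields A = 0.09292.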